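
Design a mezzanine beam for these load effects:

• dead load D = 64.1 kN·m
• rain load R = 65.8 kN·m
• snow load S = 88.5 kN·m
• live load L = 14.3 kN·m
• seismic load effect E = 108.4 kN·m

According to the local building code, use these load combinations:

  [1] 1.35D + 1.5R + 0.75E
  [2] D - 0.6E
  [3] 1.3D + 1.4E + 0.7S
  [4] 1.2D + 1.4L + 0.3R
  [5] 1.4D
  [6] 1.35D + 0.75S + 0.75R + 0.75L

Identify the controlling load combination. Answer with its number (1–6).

Combination 3

[1] 1.35(64.1) + 1.5(65.8) + 0.75(108.4) = 266.54
[2] 1.0(64.1) - 0.6(108.4) = -0.94
[3] 1.3(64.1) + 1.4(108.4) + 0.7(88.5) = 297.04
[4] 1.2(64.1) + 1.4(14.3) + 0.3(65.8) = 116.68
[5] 1.4(64.1) = 89.74
[6] 1.35(64.1) + 0.75(88.5) + 0.75(65.8) + 0.75(14.3) = 212.99
The largest value is 297.04 kN·m from combination 3.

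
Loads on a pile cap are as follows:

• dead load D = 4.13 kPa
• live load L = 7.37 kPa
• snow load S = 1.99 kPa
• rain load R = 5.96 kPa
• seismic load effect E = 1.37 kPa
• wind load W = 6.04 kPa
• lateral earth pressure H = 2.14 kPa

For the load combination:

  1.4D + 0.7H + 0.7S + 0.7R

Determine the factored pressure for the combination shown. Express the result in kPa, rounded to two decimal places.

12.85 kPa

1.4(4.13) + 0.7(2.14) + 0.7(1.99) + 0.7(5.96) = 12.85
p_u = 12.85 kPa.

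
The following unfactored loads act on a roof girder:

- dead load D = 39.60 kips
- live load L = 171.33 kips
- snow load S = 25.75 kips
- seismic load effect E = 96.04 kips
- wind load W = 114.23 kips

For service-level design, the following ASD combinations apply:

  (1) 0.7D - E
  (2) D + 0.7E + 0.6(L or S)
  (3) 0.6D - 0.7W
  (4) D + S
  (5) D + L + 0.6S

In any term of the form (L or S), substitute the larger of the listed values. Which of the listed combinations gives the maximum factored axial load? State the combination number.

Combination 5

(L or S) → L = 171.33 kips.
(1) 0.7(39.60) - 1.0(96.04) = 27.72 - 96.04 = -68.32
(2) 1.0(39.60) + 0.7(96.04) + 0.6(171.33) = 39.60 + 67.23 + 102.80 = 209.63
(3) 0.6(39.60) - 0.7(114.23) = 23.76 - 79.96 = -56.20
(4) 1.0(39.60) + 1.0(25.75) = 39.60 + 25.75 = 65.35
(5) 1.0(39.60) + 1.0(171.33) + 0.6(25.75) = 39.60 + 171.33 + 15.45 = 226.38
The largest value is 226.38 kips from combination 5.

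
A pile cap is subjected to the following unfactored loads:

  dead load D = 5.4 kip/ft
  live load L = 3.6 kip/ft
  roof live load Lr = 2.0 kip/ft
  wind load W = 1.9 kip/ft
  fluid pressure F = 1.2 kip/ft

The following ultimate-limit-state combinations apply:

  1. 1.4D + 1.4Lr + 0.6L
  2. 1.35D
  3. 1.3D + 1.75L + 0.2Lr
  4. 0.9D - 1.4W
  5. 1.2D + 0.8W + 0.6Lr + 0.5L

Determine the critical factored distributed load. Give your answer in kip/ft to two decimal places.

1. 1.4(5.4) + 1.4(2.0) + 0.6(3.6) = 7.56 + 2.80 + 2.16 = 12.52
2. 1.35(5.4) = 7.29
3. 1.3(5.4) + 1.75(3.6) + 0.2(2.0) = 7.02 + 6.30 + 0.40 = 13.72
4. 0.9(5.4) - 1.4(1.9) = 4.86 - 2.66 = 2.20
5. 1.2(5.4) + 0.8(1.9) + 0.6(2.0) + 0.5(3.6) = 6.48 + 1.52 + 1.20 + 1.80 = 11.00
The controlling combination is 3, giving 13.72 kip/ft.

13.72 kip/ft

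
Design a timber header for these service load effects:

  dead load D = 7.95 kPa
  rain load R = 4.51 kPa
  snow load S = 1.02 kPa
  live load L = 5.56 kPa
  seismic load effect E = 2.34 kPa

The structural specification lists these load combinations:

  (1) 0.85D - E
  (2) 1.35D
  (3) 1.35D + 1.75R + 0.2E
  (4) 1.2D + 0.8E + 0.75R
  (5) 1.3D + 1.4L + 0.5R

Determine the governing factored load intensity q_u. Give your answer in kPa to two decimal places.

(1) 0.85(7.95) - 1.0(2.34) = 6.76 - 2.34 = 4.42
(2) 1.35(7.95) = 10.73
(3) 1.35(7.95) + 1.75(4.51) + 0.2(2.34) = 10.73 + 7.89 + 0.47 = 19.09
(4) 1.2(7.95) + 0.8(2.34) + 0.75(4.51) = 9.54 + 1.87 + 3.38 = 14.79
(5) 1.3(7.95) + 1.4(5.56) + 0.5(4.51) = 20.37
Combination 5 governs: q_u = 20.37 kPa.

20.37 kPa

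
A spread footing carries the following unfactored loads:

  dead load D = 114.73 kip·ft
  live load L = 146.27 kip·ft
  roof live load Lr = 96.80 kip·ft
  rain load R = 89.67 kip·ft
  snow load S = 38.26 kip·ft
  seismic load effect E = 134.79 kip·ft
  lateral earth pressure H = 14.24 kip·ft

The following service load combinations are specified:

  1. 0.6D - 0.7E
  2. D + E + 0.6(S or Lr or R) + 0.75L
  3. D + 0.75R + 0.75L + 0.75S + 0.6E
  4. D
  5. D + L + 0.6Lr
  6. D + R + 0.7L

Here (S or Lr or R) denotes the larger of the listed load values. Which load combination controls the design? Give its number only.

Combination 2

(S or Lr or R) → Lr = 96.80 kip·ft.
1. 0.6(114.73) - 0.7(134.79) = -25.52
2. 1.0(114.73) + 1.0(134.79) + 0.6(96.80) + 0.75(146.27) = 114.73 + 134.79 + 58.08 + 109.70 = 417.30
3. 1.0(114.73) + 0.75(89.67) + 0.75(146.27) + 0.75(38.26) + 0.6(134.79) = 114.73 + 67.25 + 109.70 + 28.70 + 80.87 = 401.25
4. 1.0(114.73) = 114.73
5. 1.0(114.73) + 1.0(146.27) + 0.6(96.80) = 114.73 + 146.27 + 58.08 = 319.08
6. 1.0(114.73) + 1.0(89.67) + 0.7(146.27) = 114.73 + 89.67 + 102.39 = 306.79
The largest value is 417.30 kip·ft from combination 2.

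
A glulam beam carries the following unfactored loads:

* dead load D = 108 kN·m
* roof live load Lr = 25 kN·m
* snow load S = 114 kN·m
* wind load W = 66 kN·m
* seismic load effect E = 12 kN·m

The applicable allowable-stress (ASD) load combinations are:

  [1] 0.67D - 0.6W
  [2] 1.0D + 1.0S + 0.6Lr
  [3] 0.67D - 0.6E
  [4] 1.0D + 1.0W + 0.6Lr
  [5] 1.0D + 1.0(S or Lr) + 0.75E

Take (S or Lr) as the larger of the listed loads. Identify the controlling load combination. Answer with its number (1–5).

(S or Lr) → S = 114 kN·m.
[1] 0.67(108) - 0.6(66) = 72.4 - 39.6 = 32.8
[2] 1.0(108) + 1.0(114) + 0.6(25) = 108.0 + 114.0 + 15.0 = 237.0
[3] 0.67(108) - 0.6(12) = 72.4 - 7.2 = 65.2
[4] 1.0(108) + 1.0(66) + 0.6(25) = 108.0 + 66.0 + 15.0 = 189.0
[5] 1.0(108) + 1.0(114) + 0.75(12) = 108.0 + 114.0 + 9.0 = 231.0
The largest value is 237.0 kN·m from combination 2.

Combination 2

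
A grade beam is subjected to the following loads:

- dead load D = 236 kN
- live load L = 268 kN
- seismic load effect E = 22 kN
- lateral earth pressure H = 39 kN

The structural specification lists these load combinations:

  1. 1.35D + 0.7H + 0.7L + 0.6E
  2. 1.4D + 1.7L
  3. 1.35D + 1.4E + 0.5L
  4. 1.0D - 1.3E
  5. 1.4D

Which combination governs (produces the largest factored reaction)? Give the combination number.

Combination 2

1. 1.35(236) + 0.7(39) + 0.7(268) + 0.6(22) = 318.60 + 27.30 + 187.60 + 13.20 = 546.70
2. 1.4(236) + 1.7(268) = 330.40 + 455.60 = 786.00
3. 1.35(236) + 1.4(22) + 0.5(268) = 318.60 + 30.80 + 134.00 = 483.40
4. 1.0(236) - 1.3(22) = 236.00 - 28.60 = 207.40
5. 1.4(236) = 330.40
The largest value is 786.00 kN from combination 2.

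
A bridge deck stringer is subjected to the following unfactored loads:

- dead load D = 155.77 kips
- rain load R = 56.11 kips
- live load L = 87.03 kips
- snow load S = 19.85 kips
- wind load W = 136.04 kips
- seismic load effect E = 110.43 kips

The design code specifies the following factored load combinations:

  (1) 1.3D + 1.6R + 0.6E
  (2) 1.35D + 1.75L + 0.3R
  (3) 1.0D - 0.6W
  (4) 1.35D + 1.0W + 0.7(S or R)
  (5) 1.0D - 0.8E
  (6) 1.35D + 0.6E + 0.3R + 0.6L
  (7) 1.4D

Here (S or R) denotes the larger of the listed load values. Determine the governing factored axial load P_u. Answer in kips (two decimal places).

385.61 kips

(S or R) → R = 56.11 kips.
(1) 1.3(155.77) + 1.6(56.11) + 0.6(110.43) = 202.50 + 89.78 + 66.26 = 358.54
(2) 1.35(155.77) + 1.75(87.03) + 0.3(56.11) = 379.43
(3) 1.0(155.77) - 0.6(136.04) = 155.77 - 81.62 = 74.15
(4) 1.35(155.77) + 1.0(136.04) + 0.7(56.11) = 210.29 + 136.04 + 39.28 = 385.61
(5) 1.0(155.77) - 0.8(110.43) = 155.77 - 88.34 = 67.43
(6) 1.35(155.77) + 0.6(110.43) + 0.3(56.11) + 0.6(87.03) = 210.29 + 66.26 + 16.83 + 52.22 = 345.60
(7) 1.4(155.77) = 218.08
Combination 4 governs: P_u = 385.61 kips.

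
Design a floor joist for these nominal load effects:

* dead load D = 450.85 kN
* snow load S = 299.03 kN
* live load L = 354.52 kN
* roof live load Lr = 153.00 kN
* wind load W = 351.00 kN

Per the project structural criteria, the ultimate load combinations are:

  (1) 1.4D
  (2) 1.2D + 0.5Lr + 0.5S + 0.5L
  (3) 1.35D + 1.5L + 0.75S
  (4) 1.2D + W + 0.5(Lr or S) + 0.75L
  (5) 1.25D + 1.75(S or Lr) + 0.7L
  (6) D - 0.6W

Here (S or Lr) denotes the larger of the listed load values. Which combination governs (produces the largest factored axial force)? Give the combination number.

(Lr or S) → S = 299.03 kN; (S or Lr) → S = 299.03 kN.
(1) 1.4(450.85) = 631.19
(2) 1.2(450.85) + 0.5(153.00) + 0.5(299.03) + 0.5(354.52) = 541.02 + 76.50 + 149.52 + 177.26 = 944.30
(3) 1.35(450.85) + 1.5(354.52) + 0.75(299.03) = 608.65 + 531.78 + 224.27 = 1364.70
(4) 1.2(450.85) + 1.0(351.00) + 0.5(299.03) + 0.75(354.52) = 541.02 + 351.00 + 149.52 + 265.89 = 1307.43
(5) 1.25(450.85) + 1.75(299.03) + 0.7(354.52) = 1335.03
(6) 1.0(450.85) - 0.6(351.00) = 450.85 - 210.60 = 240.25
The largest value is 1364.70 kN from combination 3.

Combination 3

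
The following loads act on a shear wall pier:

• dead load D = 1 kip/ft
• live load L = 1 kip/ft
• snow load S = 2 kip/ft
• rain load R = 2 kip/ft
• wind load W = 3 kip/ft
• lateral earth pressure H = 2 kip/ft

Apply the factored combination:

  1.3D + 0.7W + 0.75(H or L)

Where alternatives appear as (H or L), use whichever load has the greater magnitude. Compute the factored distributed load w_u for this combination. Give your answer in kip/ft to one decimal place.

4.9 kip/ft

(H or L) → H = 2 kip/ft.
1.3(1) + 0.7(3) + 0.75(2) = 1.3 + 2.1 + 1.5 = 4.9
w_u = 4.9 kip/ft.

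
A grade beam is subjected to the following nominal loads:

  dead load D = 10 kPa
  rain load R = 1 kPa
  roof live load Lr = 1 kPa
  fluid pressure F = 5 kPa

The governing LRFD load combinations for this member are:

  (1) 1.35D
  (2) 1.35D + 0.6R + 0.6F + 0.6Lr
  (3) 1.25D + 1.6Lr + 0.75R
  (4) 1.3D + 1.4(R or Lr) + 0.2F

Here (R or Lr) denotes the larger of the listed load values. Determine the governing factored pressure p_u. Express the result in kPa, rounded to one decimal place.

(R or Lr) → R = 1 kPa.
(1) 1.35(10) = 13.5
(2) 1.35(10) + 0.6(1) + 0.6(5) + 0.6(1) = 13.5 + 0.6 + 3.0 + 0.6 = 17.7
(3) 1.25(10) + 1.6(1) + 0.75(1) = 12.5 + 1.6 + 0.8 = 14.9
(4) 1.3(10) + 1.4(1) + 0.2(5) = 13.0 + 1.4 + 1.0 = 15.4
Combination 2 governs: p_u = 17.7 kPa.

17.7 kPa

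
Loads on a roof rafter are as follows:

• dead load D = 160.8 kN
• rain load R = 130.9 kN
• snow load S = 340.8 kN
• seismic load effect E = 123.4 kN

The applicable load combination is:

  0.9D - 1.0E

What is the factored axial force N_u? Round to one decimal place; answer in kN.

0.9(160.8) - 1.0(123.4) = 144.7 - 123.4 = 21.3
N_u = 21.3 kN.

21.3 kN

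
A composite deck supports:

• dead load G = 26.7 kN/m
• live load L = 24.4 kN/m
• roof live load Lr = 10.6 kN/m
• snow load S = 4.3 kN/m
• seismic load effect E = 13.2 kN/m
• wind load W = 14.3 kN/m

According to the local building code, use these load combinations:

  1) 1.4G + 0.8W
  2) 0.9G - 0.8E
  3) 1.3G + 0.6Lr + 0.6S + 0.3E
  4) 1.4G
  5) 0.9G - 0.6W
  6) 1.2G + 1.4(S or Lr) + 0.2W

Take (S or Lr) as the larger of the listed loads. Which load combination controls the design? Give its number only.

Combination 6

(S or Lr) → Lr = 10.6 kN/m.
1) 1.4(26.7) + 0.8(14.3) = 37.4 + 11.4 = 48.8
2) 0.9(26.7) - 0.8(13.2) = 13.5
3) 1.3(26.7) + 0.6(10.6) + 0.6(4.3) + 0.3(13.2) = 47.6
4) 1.4(26.7) = 37.4
5) 0.9(26.7) - 0.6(14.3) = 15.5
6) 1.2(26.7) + 1.4(10.6) + 0.2(14.3) = 32.0 + 14.8 + 2.9 = 49.7
The largest value is 49.7 kN/m from combination 6.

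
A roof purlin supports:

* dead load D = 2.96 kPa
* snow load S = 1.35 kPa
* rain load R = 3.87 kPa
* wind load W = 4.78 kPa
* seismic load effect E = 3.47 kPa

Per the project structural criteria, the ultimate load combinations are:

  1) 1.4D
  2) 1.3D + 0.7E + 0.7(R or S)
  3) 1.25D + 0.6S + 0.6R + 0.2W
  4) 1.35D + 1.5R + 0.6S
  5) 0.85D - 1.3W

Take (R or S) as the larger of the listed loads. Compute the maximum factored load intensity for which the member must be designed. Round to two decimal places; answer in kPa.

(R or S) → R = 3.87 kPa.
1) 1.4(2.96) = 4.14
2) 1.3(2.96) + 0.7(3.47) + 0.7(3.87) = 8.99
3) 1.25(2.96) + 0.6(1.35) + 0.6(3.87) + 0.2(4.78) = 7.79
4) 1.35(2.96) + 1.5(3.87) + 0.6(1.35) = 10.61
5) 0.85(2.96) - 1.3(4.78) = -3.70
Maximum is from combination 4.

10.61 kPa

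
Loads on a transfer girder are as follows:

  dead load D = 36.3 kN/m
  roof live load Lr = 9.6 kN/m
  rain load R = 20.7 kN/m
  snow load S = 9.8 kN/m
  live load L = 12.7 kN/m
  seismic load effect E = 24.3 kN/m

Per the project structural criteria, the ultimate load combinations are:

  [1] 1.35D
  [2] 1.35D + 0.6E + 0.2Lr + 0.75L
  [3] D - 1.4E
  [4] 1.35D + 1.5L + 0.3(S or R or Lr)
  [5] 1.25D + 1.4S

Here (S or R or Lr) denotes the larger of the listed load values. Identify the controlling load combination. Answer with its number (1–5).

(S or R or Lr) → R = 20.7 kN/m.
[1] 1.35(36.3) = 49.0
[2] 1.35(36.3) + 0.6(24.3) + 0.2(9.6) + 0.75(12.7) = 49.0 + 14.6 + 1.9 + 9.5 = 75.0
[3] 1.0(36.3) - 1.4(24.3) = 36.3 - 34.0 = 2.3
[4] 1.35(36.3) + 1.5(12.7) + 0.3(20.7) = 49.0 + 19.1 + 6.2 = 74.3
[5] 1.25(36.3) + 1.4(9.8) = 45.4 + 13.7 = 59.1
The largest value is 75.0 kN/m from combination 2.

Combination 2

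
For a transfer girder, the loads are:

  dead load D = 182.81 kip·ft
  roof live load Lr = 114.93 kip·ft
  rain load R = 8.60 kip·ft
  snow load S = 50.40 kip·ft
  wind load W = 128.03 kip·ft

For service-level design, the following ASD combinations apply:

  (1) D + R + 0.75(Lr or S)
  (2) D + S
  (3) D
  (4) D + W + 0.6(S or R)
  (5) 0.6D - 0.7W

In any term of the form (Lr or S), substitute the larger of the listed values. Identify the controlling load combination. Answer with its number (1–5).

Combination 4

(Lr or S) → Lr = 114.93 kip·ft; (S or R) → S = 50.40 kip·ft.
(1) 1.0(182.81) + 1.0(8.60) + 0.75(114.93) = 182.81 + 8.60 + 86.20 = 277.61
(2) 1.0(182.81) + 1.0(50.40) = 182.81 + 50.40 = 233.21
(3) 1.0(182.81) = 182.81
(4) 1.0(182.81) + 1.0(128.03) + 0.6(50.40) = 182.81 + 128.03 + 30.24 = 341.08
(5) 0.6(182.81) - 0.7(128.03) = 109.69 - 89.62 = 20.07
The largest value is 341.08 kip·ft from combination 4.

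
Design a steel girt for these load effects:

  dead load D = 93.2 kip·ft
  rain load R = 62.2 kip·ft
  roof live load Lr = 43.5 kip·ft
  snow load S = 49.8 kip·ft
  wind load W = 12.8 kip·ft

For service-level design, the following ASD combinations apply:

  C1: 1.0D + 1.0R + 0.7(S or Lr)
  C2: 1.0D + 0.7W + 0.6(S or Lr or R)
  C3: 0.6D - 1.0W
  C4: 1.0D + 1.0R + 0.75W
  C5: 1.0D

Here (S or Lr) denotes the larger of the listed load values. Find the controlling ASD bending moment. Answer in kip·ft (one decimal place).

190.3 kip·ft

(S or Lr) → S = 49.8 kip·ft; (S or Lr or R) → R = 62.2 kip·ft.
C1: 1.0(93.2) + 1.0(62.2) + 0.7(49.8) = 190.3
C2: 1.0(93.2) + 0.7(12.8) + 0.6(62.2) = 139.5
C3: 0.6(93.2) - 1.0(12.8) = 43.1
C4: 1.0(93.2) + 1.0(62.2) + 0.75(12.8) = 165.0
C5: 1.0(93.2) = 93.2
The controlling combination is 1, giving 190.3 kip·ft.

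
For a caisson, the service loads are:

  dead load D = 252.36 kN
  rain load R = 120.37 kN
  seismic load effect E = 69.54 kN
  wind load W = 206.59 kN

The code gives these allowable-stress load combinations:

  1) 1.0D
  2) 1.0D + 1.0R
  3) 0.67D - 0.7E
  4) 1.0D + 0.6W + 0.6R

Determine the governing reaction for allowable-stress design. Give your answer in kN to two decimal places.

448.54 kN

1) 1.0(252.36) = 252.36
2) 1.0(252.36) + 1.0(120.37) = 252.36 + 120.37 = 372.73
3) 0.67(252.36) - 0.7(69.54) = 169.08 - 48.68 = 120.40
4) 1.0(252.36) + 0.6(206.59) + 0.6(120.37) = 448.54
The controlling combination is 4, giving 448.54 kN.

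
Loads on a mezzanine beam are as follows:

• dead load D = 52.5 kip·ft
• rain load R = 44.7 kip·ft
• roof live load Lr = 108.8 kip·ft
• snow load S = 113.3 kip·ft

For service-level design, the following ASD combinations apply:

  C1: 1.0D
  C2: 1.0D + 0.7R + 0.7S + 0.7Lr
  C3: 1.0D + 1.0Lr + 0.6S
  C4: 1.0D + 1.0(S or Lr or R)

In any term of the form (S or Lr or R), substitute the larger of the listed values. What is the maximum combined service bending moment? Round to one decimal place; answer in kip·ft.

(S or Lr or R) → S = 113.3 kip·ft.
C1: 1.0(52.5) = 52.5
C2: 1.0(52.5) + 0.7(44.7) + 0.7(113.3) + 0.7(108.8) = 52.5 + 31.3 + 79.3 + 76.2 = 239.3
C3: 1.0(52.5) + 1.0(108.8) + 0.6(113.3) = 52.5 + 108.8 + 68.0 = 229.3
C4: 1.0(52.5) + 1.0(113.3) = 52.5 + 113.3 = 165.8
Maximum is from combination 2.

239.3 kip·ft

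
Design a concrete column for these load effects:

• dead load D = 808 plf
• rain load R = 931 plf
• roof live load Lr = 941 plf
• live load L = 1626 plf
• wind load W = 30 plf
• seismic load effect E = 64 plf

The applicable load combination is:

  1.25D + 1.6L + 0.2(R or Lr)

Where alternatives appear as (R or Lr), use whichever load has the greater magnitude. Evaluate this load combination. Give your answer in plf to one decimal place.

3799.8 plf

(R or Lr) → Lr = 941 plf.
1.25(808) + 1.6(1626) + 0.2(941) = 1010.0 + 2601.6 + 188.2 = 3799.8
w_u = 3799.8 plf.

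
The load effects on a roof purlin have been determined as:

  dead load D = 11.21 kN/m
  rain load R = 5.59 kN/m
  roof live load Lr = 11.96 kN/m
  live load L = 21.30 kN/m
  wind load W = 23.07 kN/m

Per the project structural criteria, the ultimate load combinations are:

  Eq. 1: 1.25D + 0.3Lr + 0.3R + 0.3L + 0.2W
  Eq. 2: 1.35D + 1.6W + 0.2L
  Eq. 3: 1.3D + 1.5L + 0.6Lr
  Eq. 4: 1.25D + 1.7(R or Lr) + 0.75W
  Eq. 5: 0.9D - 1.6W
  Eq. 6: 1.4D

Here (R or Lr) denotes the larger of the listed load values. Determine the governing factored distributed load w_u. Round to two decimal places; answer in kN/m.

(R or Lr) → Lr = 11.96 kN/m.
Eq. 1: 1.25(11.21) + 0.3(11.96) + 0.3(5.59) + 0.3(21.30) + 0.2(23.07) = 14.01 + 3.59 + 1.68 + 6.39 + 4.61 = 30.28
Eq. 2: 1.35(11.21) + 1.6(23.07) + 0.2(21.30) = 56.31
Eq. 3: 1.3(11.21) + 1.5(21.30) + 0.6(11.96) = 14.57 + 31.95 + 7.18 = 53.70
Eq. 4: 1.25(11.21) + 1.7(11.96) + 0.75(23.07) = 51.65
Eq. 5: 0.9(11.21) - 1.6(23.07) = 10.09 - 36.91 = -26.82
Eq. 6: 1.4(11.21) = 15.69
Combination 2 governs: w_u = 56.31 kN/m.

56.31 kN/m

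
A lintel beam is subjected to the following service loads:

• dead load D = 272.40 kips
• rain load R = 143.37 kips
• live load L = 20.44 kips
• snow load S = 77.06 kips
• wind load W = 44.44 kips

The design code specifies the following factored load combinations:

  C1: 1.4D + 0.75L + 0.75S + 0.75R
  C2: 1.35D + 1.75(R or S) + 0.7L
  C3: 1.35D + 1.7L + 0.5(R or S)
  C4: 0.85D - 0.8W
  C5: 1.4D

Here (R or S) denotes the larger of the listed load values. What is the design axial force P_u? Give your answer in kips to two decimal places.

632.95 kips

(R or S) → R = 143.37 kips.
C1: 1.4(272.40) + 0.75(20.44) + 0.75(77.06) + 0.75(143.37) = 562.01
C2: 1.35(272.40) + 1.75(143.37) + 0.7(20.44) = 367.74 + 250.90 + 14.31 = 632.95
C3: 1.35(272.40) + 1.7(20.44) + 0.5(143.37) = 474.17
C4: 0.85(272.40) - 0.8(44.44) = 231.54 - 35.55 = 195.99
C5: 1.4(272.40) = 381.36
Combination 2 governs: P_u = 632.95 kips.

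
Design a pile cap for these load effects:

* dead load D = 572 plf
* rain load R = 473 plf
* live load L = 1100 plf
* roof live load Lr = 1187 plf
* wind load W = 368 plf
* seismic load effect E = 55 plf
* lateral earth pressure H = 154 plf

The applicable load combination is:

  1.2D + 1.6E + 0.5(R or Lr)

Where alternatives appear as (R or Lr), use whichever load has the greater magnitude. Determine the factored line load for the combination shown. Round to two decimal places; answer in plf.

1367.90 plf

(R or Lr) → Lr = 1187 plf.
1.2(572) + 1.6(55) + 0.5(1187) = 1367.90
w_u = 1367.90 plf.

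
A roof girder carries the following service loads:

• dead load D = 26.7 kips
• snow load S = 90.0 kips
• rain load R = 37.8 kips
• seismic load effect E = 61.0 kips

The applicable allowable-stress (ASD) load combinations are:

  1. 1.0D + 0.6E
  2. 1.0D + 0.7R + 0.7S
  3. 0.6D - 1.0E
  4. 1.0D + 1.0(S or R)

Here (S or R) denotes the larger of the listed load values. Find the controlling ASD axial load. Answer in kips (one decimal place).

(S or R) → S = 90.0 kips.
1. 1.0(26.7) + 0.6(61.0) = 26.7 + 36.6 = 63.3
2. 1.0(26.7) + 0.7(37.8) + 0.7(90.0) = 26.7 + 26.5 + 63.0 = 116.2
3. 0.6(26.7) - 1.0(61.0) = 16.0 - 61.0 = -45.0
4. 1.0(26.7) + 1.0(90.0) = 26.7 + 90.0 = 116.7
The controlling combination is 4, giving 116.7 kips.

116.7 kips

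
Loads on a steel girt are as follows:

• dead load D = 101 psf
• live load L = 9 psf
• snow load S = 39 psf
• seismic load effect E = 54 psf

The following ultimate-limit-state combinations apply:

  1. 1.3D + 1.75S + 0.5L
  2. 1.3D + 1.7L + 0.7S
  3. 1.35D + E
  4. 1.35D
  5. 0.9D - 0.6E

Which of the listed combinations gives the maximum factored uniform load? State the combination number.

Combination 1

1. 1.3(101) + 1.75(39) + 0.5(9) = 131.30 + 68.25 + 4.50 = 204.05
2. 1.3(101) + 1.7(9) + 0.7(39) = 131.30 + 15.30 + 27.30 = 173.90
3. 1.35(101) + 1.0(54) = 136.35 + 54.00 = 190.35
4. 1.35(101) = 136.35
5. 0.9(101) - 0.6(54) = 90.90 - 32.40 = 58.50
The largest value is 204.05 psf from combination 1.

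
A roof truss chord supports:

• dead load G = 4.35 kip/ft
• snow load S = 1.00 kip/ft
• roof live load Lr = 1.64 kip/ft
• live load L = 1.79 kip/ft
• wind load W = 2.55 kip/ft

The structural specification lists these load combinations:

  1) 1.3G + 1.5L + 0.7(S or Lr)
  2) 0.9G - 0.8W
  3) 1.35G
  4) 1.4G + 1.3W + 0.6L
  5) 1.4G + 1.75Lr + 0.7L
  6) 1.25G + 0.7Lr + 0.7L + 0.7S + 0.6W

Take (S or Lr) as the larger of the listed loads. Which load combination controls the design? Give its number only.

(S or Lr) → Lr = 1.64 kip/ft.
1) 1.3(4.35) + 1.5(1.79) + 0.7(1.64) = 9.49
2) 0.9(4.35) - 0.8(2.55) = 3.92 - 2.04 = 1.88
3) 1.35(4.35) = 5.87
4) 1.4(4.35) + 1.3(2.55) + 0.6(1.79) = 6.09 + 3.32 + 1.07 = 10.48
5) 1.4(4.35) + 1.75(1.64) + 0.7(1.79) = 6.09 + 2.87 + 1.25 = 10.21
6) 1.25(4.35) + 0.7(1.64) + 0.7(1.79) + 0.7(1.00) + 0.6(2.55) = 5.44 + 1.15 + 1.25 + 0.70 + 1.53 = 10.07
The largest value is 10.48 kip/ft from combination 4.

Combination 4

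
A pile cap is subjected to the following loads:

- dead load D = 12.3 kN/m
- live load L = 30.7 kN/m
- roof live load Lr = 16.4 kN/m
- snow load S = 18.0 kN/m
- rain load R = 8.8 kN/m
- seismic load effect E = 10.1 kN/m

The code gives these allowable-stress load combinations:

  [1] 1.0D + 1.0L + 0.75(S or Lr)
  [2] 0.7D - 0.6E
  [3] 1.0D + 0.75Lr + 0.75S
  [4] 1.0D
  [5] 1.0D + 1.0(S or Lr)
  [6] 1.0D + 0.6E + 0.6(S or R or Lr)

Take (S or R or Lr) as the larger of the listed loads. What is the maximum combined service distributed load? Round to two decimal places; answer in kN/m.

(S or Lr) → S = 18.0 kN/m; (S or R or Lr) → S = 18.0 kN/m.
[1] 1.0(12.3) + 1.0(30.7) + 0.75(18.0) = 56.50
[2] 0.7(12.3) - 0.6(10.1) = 2.55
[3] 1.0(12.3) + 0.75(16.4) + 0.75(18.0) = 38.10
[4] 1.0(12.3) = 12.30
[5] 1.0(12.3) + 1.0(18.0) = 30.30
[6] 1.0(12.3) + 0.6(10.1) + 0.6(18.0) = 29.16
The controlling combination is 1, giving 56.50 kN/m.

56.50 kN/m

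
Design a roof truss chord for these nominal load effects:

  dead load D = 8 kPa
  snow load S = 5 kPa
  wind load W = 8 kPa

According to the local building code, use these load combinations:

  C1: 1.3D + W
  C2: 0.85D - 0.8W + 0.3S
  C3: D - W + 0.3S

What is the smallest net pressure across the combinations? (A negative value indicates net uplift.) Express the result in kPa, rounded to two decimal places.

1.50 kPa

C1: 1.3(8) + 1.0(8) = 10.40 + 8.00 = 18.40
C2: 0.85(8) - 0.8(8) + 0.3(5) = 6.80 - 6.40 + 1.50 = 1.90
C3: 1.0(8) - 1.0(8) + 0.3(5) = 8.00 - 8.00 + 1.50 = 1.50
Combination 3 gives the minimum: 1.50 kPa.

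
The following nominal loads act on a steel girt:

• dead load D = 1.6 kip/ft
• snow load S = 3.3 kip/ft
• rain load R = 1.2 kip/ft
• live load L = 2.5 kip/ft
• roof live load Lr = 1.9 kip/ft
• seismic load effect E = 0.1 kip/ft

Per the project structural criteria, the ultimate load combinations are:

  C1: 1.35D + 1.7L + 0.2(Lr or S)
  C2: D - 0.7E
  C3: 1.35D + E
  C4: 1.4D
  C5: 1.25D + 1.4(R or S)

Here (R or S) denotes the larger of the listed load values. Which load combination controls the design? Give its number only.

(Lr or S) → S = 3.3 kip/ft; (R or S) → S = 3.3 kip/ft.
C1: 1.35(1.6) + 1.7(2.5) + 0.2(3.3) = 7.1
C2: 1.0(1.6) - 0.7(0.1) = 1.6 - 0.1 = 1.5
C3: 1.35(1.6) + 1.0(0.1) = 2.2 + 0.1 = 2.3
C4: 1.4(1.6) = 2.2
C5: 1.25(1.6) + 1.4(3.3) = 2.0 + 4.6 = 6.6
The largest value is 7.1 kip/ft from combination 1.

Combination 1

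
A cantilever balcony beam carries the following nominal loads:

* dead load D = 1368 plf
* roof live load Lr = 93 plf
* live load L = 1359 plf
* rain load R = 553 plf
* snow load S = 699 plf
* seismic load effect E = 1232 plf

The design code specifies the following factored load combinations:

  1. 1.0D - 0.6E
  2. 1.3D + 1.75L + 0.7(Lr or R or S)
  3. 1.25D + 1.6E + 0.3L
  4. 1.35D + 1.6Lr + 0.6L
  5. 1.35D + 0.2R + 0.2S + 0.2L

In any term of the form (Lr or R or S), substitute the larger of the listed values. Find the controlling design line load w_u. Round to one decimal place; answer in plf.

4646.0 plf

(Lr or R or S) → S = 699 plf.
1. 1.0(1368) - 0.6(1232) = 1368.0 - 739.2 = 628.8
2. 1.3(1368) + 1.75(1359) + 0.7(699) = 1778.4 + 2378.3 + 489.3 = 4646.0
3. 1.25(1368) + 1.6(1232) + 0.3(1359) = 1710.0 + 1971.2 + 407.7 = 4088.9
4. 1.35(1368) + 1.6(93) + 0.6(1359) = 1846.8 + 148.8 + 815.4 = 2811.0
5. 1.35(1368) + 0.2(553) + 0.2(699) + 0.2(1359) = 1846.8 + 110.6 + 139.8 + 271.8 = 2369.0
Combination 2 governs: w_u = 4646.0 plf.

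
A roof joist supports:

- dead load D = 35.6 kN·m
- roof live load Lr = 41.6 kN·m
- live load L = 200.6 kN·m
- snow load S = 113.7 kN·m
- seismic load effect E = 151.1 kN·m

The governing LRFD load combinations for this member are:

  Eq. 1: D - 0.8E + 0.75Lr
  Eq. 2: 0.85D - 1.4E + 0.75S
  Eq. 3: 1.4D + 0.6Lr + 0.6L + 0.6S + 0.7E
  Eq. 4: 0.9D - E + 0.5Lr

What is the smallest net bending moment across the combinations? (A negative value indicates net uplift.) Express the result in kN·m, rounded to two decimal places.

Eq. 1: 1.0(35.6) - 0.8(151.1) + 0.75(41.6) = 35.60 - 120.88 + 31.20 = -54.08
Eq. 2: 0.85(35.6) - 1.4(151.1) + 0.75(113.7) = -96.01
Eq. 3: 1.4(35.6) + 0.6(41.6) + 0.6(200.6) + 0.6(113.7) + 0.7(151.1) = 49.84 + 24.96 + 120.36 + 68.22 + 105.77 = 369.15
Eq. 4: 0.9(35.6) - 1.0(151.1) + 0.5(41.6) = 32.04 - 151.10 + 20.80 = -98.26
Combination 4 gives the minimum: -98.26 kN·m.

-98.26 kN·m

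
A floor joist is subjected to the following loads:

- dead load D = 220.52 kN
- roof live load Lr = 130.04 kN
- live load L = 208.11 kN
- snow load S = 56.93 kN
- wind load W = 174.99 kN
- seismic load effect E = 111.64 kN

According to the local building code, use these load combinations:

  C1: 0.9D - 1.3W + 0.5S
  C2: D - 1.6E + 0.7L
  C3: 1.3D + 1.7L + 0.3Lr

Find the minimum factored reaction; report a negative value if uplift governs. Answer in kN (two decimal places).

-0.55 kN

C1: 0.9(220.52) - 1.3(174.99) + 0.5(56.93) = -0.55
C2: 1.0(220.52) - 1.6(111.64) + 0.7(208.11) = 187.57
C3: 1.3(220.52) + 1.7(208.11) + 0.3(130.04) = 679.48
Combination 1 gives the minimum: -0.55 kN.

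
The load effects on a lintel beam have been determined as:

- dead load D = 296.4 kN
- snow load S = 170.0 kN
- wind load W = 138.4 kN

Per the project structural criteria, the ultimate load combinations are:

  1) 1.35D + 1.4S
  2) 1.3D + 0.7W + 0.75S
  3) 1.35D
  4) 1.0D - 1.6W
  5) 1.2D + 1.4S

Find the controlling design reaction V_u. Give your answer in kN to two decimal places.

638.14 kN

1) 1.35(296.4) + 1.4(170.0) = 400.14 + 238.00 = 638.14
2) 1.3(296.4) + 0.7(138.4) + 0.75(170.0) = 385.32 + 96.88 + 127.50 = 609.70
3) 1.35(296.4) = 400.14
4) 1.0(296.4) - 1.6(138.4) = 296.40 - 221.44 = 74.96
5) 1.2(296.4) + 1.4(170.0) = 355.68 + 238.00 = 593.68
Maximum is from combination 1.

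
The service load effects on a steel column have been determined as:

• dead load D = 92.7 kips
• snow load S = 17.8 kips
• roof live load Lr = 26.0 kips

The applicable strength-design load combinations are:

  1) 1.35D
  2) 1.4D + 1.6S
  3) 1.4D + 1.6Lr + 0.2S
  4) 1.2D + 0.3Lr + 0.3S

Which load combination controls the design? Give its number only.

Combination 3

1) 1.35(92.7) = 125.15
2) 1.4(92.7) + 1.6(17.8) = 129.78 + 28.48 = 158.26
3) 1.4(92.7) + 1.6(26.0) + 0.2(17.8) = 129.78 + 41.60 + 3.56 = 174.94
4) 1.2(92.7) + 0.3(26.0) + 0.3(17.8) = 111.24 + 7.80 + 5.34 = 124.38
The largest value is 174.94 kips from combination 3.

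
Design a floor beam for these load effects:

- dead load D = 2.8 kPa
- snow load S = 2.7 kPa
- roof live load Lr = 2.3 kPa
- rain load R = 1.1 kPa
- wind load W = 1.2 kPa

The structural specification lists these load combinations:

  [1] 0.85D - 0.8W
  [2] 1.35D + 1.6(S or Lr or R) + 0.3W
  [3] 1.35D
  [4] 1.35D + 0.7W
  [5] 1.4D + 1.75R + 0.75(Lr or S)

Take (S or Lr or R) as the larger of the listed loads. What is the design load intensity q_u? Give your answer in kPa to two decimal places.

(S or Lr or R) → S = 2.7 kPa; (Lr or S) → S = 2.7 kPa.
[1] 0.85(2.8) - 0.8(1.2) = 2.38 - 0.96 = 1.42
[2] 1.35(2.8) + 1.6(2.7) + 0.3(1.2) = 3.78 + 4.32 + 0.36 = 8.46
[3] 1.35(2.8) = 3.78
[4] 1.35(2.8) + 0.7(1.2) = 3.78 + 0.84 = 4.62
[5] 1.4(2.8) + 1.75(1.1) + 0.75(2.7) = 7.87
Combination 2 governs: q_u = 8.46 kPa.

8.46 kPa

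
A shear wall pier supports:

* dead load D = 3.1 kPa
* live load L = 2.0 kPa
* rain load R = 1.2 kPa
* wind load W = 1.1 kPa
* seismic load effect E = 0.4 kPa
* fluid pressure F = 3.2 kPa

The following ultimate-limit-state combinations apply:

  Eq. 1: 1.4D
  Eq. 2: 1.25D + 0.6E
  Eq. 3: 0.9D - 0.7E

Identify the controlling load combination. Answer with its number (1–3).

Eq. 1: 1.4(3.1) = 4.34
Eq. 2: 1.25(3.1) + 0.6(0.4) = 3.88 + 0.24 = 4.12
Eq. 3: 0.9(3.1) - 0.7(0.4) = 2.79 - 0.28 = 2.51
The largest value is 4.34 kPa from combination 1.

Combination 1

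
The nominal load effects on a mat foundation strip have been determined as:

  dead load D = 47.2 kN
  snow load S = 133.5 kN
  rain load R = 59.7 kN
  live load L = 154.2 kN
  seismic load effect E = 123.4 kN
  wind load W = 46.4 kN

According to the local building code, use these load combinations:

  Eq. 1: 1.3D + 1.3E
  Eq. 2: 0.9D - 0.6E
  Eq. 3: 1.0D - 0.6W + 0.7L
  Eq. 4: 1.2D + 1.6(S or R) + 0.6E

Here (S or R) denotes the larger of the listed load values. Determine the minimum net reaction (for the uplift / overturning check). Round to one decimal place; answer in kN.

-31.6 kN

(S or R) → S = 133.5 kN.
Eq. 1: 1.3(47.2) + 1.3(123.4) = 61.4 + 160.4 = 221.8
Eq. 2: 0.9(47.2) - 0.6(123.4) = -31.6
Eq. 3: 1.0(47.2) - 0.6(46.4) + 0.7(154.2) = 47.2 - 27.8 + 107.9 = 127.3
Eq. 4: 1.2(47.2) + 1.6(133.5) + 0.6(123.4) = 344.3
Combination 2 gives the minimum: -31.6 kN.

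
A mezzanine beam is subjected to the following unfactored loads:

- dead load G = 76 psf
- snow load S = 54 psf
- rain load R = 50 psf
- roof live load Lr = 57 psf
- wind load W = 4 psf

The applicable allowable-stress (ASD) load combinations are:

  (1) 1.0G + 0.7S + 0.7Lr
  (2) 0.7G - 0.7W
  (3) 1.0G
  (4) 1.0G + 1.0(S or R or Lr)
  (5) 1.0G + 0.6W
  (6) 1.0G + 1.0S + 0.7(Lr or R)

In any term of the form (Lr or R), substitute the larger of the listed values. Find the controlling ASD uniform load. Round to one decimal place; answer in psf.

169.9 psf

(S or R or Lr) → Lr = 57 psf; (Lr or R) → Lr = 57 psf.
(1) 1.0(76) + 0.7(54) + 0.7(57) = 76.0 + 37.8 + 39.9 = 153.7
(2) 0.7(76) - 0.7(4) = 53.2 - 2.8 = 50.4
(3) 1.0(76) = 76.0
(4) 1.0(76) + 1.0(57) = 76.0 + 57.0 = 133.0
(5) 1.0(76) + 0.6(4) = 76.0 + 2.4 = 78.4
(6) 1.0(76) + 1.0(54) + 0.7(57) = 76.0 + 54.0 + 39.9 = 169.9
Combination 6 governs: q = 169.9 psf.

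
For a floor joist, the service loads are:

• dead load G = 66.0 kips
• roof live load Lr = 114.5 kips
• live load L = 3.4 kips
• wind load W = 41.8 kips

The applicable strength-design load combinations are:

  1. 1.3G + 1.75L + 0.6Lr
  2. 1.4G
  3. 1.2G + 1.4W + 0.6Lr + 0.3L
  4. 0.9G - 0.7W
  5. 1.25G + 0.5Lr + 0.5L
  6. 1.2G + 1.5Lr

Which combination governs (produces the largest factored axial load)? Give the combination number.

Combination 6

1. 1.3(66.0) + 1.75(3.4) + 0.6(114.5) = 160.5
2. 1.4(66.0) = 92.4
3. 1.2(66.0) + 1.4(41.8) + 0.6(114.5) + 0.3(3.4) = 207.4
4. 0.9(66.0) - 0.7(41.8) = 30.1
5. 1.25(66.0) + 0.5(114.5) + 0.5(3.4) = 141.5
6. 1.2(66.0) + 1.5(114.5) = 251.0
The largest value is 251.0 kips from combination 6.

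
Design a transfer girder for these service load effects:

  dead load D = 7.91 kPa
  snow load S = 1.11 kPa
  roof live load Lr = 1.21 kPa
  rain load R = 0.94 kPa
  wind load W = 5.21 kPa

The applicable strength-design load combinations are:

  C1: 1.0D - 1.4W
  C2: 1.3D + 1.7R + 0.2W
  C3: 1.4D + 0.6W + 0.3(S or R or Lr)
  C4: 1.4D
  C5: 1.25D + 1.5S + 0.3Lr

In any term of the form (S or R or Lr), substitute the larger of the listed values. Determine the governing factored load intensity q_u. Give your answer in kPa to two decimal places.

(S or R or Lr) → Lr = 1.21 kPa.
C1: 1.0(7.91) - 1.4(5.21) = 7.91 - 7.29 = 0.62
C2: 1.3(7.91) + 1.7(0.94) + 0.2(5.21) = 10.28 + 1.60 + 1.04 = 12.92
C3: 1.4(7.91) + 0.6(5.21) + 0.3(1.21) = 11.07 + 3.13 + 0.36 = 14.56
C4: 1.4(7.91) = 11.07
C5: 1.25(7.91) + 1.5(1.11) + 0.3(1.21) = 9.89 + 1.67 + 0.36 = 11.92
Maximum is from combination 3.

14.56 kPa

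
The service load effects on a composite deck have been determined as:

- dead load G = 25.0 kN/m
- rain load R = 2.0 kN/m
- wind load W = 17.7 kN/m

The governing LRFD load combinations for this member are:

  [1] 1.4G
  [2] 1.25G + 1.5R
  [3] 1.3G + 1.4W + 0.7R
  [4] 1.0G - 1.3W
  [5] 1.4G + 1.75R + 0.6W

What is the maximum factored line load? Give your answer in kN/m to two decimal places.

58.68 kN/m

[1] 1.4(25.0) = 35.00
[2] 1.25(25.0) + 1.5(2.0) = 31.25 + 3.00 = 34.25
[3] 1.3(25.0) + 1.4(17.7) + 0.7(2.0) = 32.50 + 24.78 + 1.40 = 58.68
[4] 1.0(25.0) - 1.3(17.7) = 25.00 - 23.01 = 1.99
[5] 1.4(25.0) + 1.75(2.0) + 0.6(17.7) = 35.00 + 3.50 + 10.62 = 49.12
Combination 3 governs: w_u = 58.68 kN/m.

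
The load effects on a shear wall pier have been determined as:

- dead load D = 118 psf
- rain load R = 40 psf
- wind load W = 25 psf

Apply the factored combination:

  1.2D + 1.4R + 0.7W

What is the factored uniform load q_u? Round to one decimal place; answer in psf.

215.1 psf

1.2(118) + 1.4(40) + 0.7(25) = 141.6 + 56.0 + 17.5 = 215.1
q_u = 215.1 psf.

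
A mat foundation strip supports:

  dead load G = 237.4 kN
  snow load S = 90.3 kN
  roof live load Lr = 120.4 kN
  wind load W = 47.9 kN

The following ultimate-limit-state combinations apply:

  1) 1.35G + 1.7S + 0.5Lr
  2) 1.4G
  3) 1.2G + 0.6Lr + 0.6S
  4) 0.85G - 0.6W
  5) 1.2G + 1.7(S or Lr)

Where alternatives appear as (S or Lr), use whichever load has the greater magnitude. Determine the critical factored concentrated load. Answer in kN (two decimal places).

(S or Lr) → Lr = 120.4 kN.
1) 1.35(237.4) + 1.7(90.3) + 0.5(120.4) = 320.49 + 153.51 + 60.20 = 534.20
2) 1.4(237.4) = 332.36
3) 1.2(237.4) + 0.6(120.4) + 0.6(90.3) = 284.88 + 72.24 + 54.18 = 411.30
4) 0.85(237.4) - 0.6(47.9) = 201.79 - 28.74 = 173.05
5) 1.2(237.4) + 1.7(120.4) = 284.88 + 204.68 = 489.56
Combination 1 governs: P_u = 534.20 kN.

534.20 kN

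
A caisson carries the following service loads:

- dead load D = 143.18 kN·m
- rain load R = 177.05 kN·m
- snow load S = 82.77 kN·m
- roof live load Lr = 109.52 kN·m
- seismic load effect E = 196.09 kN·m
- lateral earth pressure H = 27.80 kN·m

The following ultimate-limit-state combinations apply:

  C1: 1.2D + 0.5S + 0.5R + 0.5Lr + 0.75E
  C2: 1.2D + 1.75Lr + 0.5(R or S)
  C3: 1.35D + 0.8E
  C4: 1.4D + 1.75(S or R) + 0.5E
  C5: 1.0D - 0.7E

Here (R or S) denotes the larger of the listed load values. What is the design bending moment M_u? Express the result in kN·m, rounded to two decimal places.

608.33 kN·m

(R or S) → R = 177.05 kN·m; (S or R) → R = 177.05 kN·m.
C1: 1.2(143.18) + 0.5(82.77) + 0.5(177.05) + 0.5(109.52) + 0.75(196.09) = 503.55
C2: 1.2(143.18) + 1.75(109.52) + 0.5(177.05) = 452.00
C3: 1.35(143.18) + 0.8(196.09) = 350.17
C4: 1.4(143.18) + 1.75(177.05) + 0.5(196.09) = 608.33
C5: 1.0(143.18) - 0.7(196.09) = 5.92
Maximum is from combination 4.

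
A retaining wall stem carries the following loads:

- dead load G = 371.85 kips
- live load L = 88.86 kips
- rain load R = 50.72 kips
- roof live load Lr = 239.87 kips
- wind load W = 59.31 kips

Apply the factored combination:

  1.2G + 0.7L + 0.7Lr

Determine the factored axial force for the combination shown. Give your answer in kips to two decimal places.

676.33 kips

1.2(371.85) + 0.7(88.86) + 0.7(239.87) = 676.33
P_u = 676.33 kips.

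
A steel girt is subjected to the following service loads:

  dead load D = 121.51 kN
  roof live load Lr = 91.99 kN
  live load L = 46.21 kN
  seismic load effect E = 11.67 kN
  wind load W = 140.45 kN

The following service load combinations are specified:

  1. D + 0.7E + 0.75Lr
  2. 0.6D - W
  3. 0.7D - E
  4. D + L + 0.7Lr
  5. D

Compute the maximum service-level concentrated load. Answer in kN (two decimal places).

1. 1.0(121.51) + 0.7(11.67) + 0.75(91.99) = 121.51 + 8.17 + 68.99 = 198.67
2. 0.6(121.51) - 1.0(140.45) = 72.91 - 140.45 = -67.54
3. 0.7(121.51) - 1.0(11.67) = 85.06 - 11.67 = 73.39
4. 1.0(121.51) + 1.0(46.21) + 0.7(91.99) = 121.51 + 46.21 + 64.39 = 232.11
5. 1.0(121.51) = 121.51
Maximum is from combination 4.

232.11 kN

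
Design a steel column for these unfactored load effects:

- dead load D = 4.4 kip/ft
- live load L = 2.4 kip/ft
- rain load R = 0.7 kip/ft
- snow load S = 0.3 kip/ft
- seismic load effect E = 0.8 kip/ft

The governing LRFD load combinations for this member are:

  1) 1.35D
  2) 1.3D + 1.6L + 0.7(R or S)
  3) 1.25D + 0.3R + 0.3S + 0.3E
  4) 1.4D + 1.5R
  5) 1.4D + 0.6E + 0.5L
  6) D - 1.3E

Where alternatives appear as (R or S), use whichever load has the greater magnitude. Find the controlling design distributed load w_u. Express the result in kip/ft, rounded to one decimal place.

10.1 kip/ft

(R or S) → R = 0.7 kip/ft.
1) 1.35(4.4) = 5.9
2) 1.3(4.4) + 1.6(2.4) + 0.7(0.7) = 10.1
3) 1.25(4.4) + 0.3(0.7) + 0.3(0.3) + 0.3(0.8) = 5.5 + 0.2 + 0.1 + 0.2 = 6.0
4) 1.4(4.4) + 1.5(0.7) = 7.2
5) 1.4(4.4) + 0.6(0.8) + 0.5(2.4) = 7.8
6) 1.0(4.4) - 1.3(0.8) = 4.4 - 1.0 = 3.4
The controlling combination is 2, giving 10.1 kip/ft.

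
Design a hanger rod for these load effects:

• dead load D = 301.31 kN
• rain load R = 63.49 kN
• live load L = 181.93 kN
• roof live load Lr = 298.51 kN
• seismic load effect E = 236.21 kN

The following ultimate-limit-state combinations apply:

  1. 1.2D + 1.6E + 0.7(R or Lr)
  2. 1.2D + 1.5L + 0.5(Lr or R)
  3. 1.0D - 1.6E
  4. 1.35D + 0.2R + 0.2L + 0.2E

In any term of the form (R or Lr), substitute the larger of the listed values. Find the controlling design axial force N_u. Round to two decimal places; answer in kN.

(R or Lr) → Lr = 298.51 kN; (Lr or R) → Lr = 298.51 kN.
1. 1.2(301.31) + 1.6(236.21) + 0.7(298.51) = 361.57 + 377.94 + 208.96 = 948.47
2. 1.2(301.31) + 1.5(181.93) + 0.5(298.51) = 783.72
3. 1.0(301.31) - 1.6(236.21) = 301.31 - 377.94 = -76.63
4. 1.35(301.31) + 0.2(63.49) + 0.2(181.93) + 0.2(236.21) = 503.09
Combination 1 governs: N_u = 948.47 kN.

948.47 kN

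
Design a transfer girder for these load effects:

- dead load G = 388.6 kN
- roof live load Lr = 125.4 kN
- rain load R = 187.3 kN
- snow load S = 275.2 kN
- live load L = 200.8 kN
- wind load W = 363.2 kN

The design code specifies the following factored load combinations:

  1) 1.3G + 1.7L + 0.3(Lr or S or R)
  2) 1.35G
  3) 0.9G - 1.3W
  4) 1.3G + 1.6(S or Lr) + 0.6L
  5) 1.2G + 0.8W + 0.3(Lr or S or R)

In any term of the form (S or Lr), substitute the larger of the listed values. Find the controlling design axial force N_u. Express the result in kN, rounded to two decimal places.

1065.98 kN

(Lr or S or R) → S = 275.2 kN; (S or Lr) → S = 275.2 kN.
1) 1.3(388.6) + 1.7(200.8) + 0.3(275.2) = 505.18 + 341.36 + 82.56 = 929.10
2) 1.35(388.6) = 524.61
3) 0.9(388.6) - 1.3(363.2) = 349.74 - 472.16 = -122.42
4) 1.3(388.6) + 1.6(275.2) + 0.6(200.8) = 505.18 + 440.32 + 120.48 = 1065.98
5) 1.2(388.6) + 0.8(363.2) + 0.3(275.2) = 466.32 + 290.56 + 82.56 = 839.44
The controlling combination is 4, giving 1065.98 kN.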